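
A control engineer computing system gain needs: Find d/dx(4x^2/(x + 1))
Quotient rule: (f/g)' = (f'g - fg')/g²
f = 4x^2, f' = 8x
g = x+1, g' = 1

Answer: (8x·(x+1)-4x^2)/(x+1)²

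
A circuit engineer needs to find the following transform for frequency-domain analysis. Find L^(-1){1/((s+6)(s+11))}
Partial fractions: 1/((s+6)(s+11))=A/(s+6)+B/(s+11)
Cover-up: A=1/(s+11)|_{s=-6}=1/5; B=1/(s+6)|_{s=-11}=-1/5
L^(-1)=(1/5)e^(-6t) - (1/5)e^(-11t)

Answer: (1/5)(e^(-6t) - e^(-11t))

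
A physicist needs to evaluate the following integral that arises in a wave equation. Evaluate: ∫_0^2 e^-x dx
Antiderivative: -e^-x
Evaluate: -(e^-2 - 1)

Answer: (e^-2 - 1)/(-1)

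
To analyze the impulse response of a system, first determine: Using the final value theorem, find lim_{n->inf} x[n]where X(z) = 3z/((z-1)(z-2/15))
Final value theorem: lim x[n]=lim_{z->1} (z-1) * X(z)
(z-1) * X(z)=3z/(z-2/15)
As z->1: 3/(1-2/15)=3/(13/15)=45/13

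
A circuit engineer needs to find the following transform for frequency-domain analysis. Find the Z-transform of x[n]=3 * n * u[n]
Z{n * u[n]}=z/(z-1)^2
By linearity: Z{3 * n * u[n]}=3z/(z-1)^2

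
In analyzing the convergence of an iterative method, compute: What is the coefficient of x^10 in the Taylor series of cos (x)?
cos(x)=Σ (-1)^k x^(2k)/(2k)!
For x^10: (-1)^5/10!=-1/3628800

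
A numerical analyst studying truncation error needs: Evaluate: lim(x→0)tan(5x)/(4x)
tan(u) ≈ u for small u:
tan(5x)/(4x) ≈ 5x/(4x) = 5/4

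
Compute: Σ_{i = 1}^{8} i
Using formula: Σ i^1 = n(n+1)/2 = 8·9/2 = 36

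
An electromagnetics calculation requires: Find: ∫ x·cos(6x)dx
By parts: u=x, dv=cos(6x) dx
du=dx, v=sin(6x)/6
=x·sin(6x)/6+cos(6x)/6²+C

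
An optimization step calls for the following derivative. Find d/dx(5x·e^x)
Product rule: (fg)' = f'g + fg'
f = 5x, f' = 5
g = e^x, g' = e^x

Answer: 5·e^x + 5x·e^x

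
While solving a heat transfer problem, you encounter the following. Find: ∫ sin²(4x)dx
Using identity sin²(u) = (1 - cos(2u))/2:
∫ (1 - cos(8x))/2 dx = x/2 - sin(8x)/16+C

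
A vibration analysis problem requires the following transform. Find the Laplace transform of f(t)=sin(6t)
L{sin(wt)}=w/(s² + w²)
L{sin(6t)}=6/(s² + 36)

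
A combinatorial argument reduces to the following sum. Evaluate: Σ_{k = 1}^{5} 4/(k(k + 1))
Partial fractions: 4/(k(k + 1)) = 4/k - 4/(k + 1)
Telescoping sum: 4(1 - 1/6) = 4·5/6

Answer: 10/3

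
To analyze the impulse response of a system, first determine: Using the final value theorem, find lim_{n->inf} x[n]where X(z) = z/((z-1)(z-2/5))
Final value theorem: lim x[n]=lim_{z->1} (z-1) * X(z)
(z-1) * X(z)=z/(z-2/5)
As z->1: 1/(1-2/5)=1/(3/5)=5/3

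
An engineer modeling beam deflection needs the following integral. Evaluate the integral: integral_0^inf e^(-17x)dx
integral_0^inf e^(-17x) dx=[-1/17*e^(-17x)]_0^inf
=0 - (-1/17)=1/17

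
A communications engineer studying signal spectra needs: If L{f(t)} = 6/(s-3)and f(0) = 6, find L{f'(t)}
L{f'(t)}=s·F(s) - f(0)=6s/(s-3) - 6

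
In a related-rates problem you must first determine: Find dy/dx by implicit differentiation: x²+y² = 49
Differentiate both sides: 2x + 2y·(dy/dx)=0
Solve: dy/dx=-2x/(2y)=-x/y

Answer: dy/dx=-x/y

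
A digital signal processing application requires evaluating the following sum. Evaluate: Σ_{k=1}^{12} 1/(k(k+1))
Partial fractions: 1/(k(k+1))=1/k - 1/(k+1)
Telescoping sum: 1(1-1/13)=1·12/13

Answer: 12/13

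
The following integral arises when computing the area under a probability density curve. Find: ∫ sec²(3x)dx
Since d/dx[tan(3x)]=3sec²(3x), integral=tan(3x)/3+C

Answer: (1/3)tan(3x)+C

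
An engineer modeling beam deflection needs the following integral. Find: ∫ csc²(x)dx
Since d/dx[-cot(x)] = csc²(x), integral = -cot(x) + C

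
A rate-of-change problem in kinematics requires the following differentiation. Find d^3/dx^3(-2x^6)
Apply power rule 3 times:
d^1: -12x^5
d^2: -60x^4
d^3: -240x^3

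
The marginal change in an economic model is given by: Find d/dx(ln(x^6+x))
Chain rule: d/dx[ln(u)]=u'/u where u=x^6 + x
u'=6x^5 + 1

Answer: (6x^5 + 1)/(x^6 + x)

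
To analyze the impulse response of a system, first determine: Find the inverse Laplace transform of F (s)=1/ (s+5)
L^(-1){1/(s-a)}=c·e^(at)
Here a=-5, c=1

Answer: e^(-5t)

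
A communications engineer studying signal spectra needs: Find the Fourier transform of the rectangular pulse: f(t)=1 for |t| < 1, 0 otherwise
F(omega)=integral from -1 to 1 of e^(-j * omega * t) dt
=2 * sin(1 * omega)/omega=2 * sinc(1 * omega/pi)

Answer: 2 * sin(1 * omega)/omega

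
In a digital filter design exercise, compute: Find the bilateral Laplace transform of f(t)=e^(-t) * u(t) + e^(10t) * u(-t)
For e^(-t)*u(t): L=1/(s+1), Re(s) > -1
For e^(10t)*u(-t): L=-1/(s-10), Re(s) < 10
Combined: F(s)=1/(s+1)-1/(s-10), -1 < Re(s) < 10

Answer: 1/(s+1)-1/(s-10), ROC: -1 < Re(s) < 10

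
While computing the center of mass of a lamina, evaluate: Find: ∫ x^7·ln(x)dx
By parts: u = ln(x), dv = x^7 dx
du = 1/x dx, v = x^8/8
= x^8·ln(x)/8 - ∫ x^7/8 dx
= x^8·ln(x)/8 - x^8/64 + C

Answer: x^8(ln(x)/8 - 1/64) + C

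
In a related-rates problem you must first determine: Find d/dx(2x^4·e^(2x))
Product rule: (fg)' = f'g+fg'
f = 2x^4, f' = 8x^3
g = e^(2x), g' = 2·e^(2x)

Answer: 8x^3·e^(2x)+4x^4·e^(2x)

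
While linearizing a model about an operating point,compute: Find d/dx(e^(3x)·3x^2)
Product rule: (fg)' = f'g + fg'
f = e^(3x), f' = 3·e^(3x)
g = 3x^2, g' = 6x

Answer: 9·e^(3x)·x^2 + 6·e^(3x)·x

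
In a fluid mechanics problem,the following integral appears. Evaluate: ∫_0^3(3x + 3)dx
Step 1: Find antiderivative F(x) = (3/2)x^2 + 3x
Step 2: F(3) - F(0) = 45/2 - (0) = 45/2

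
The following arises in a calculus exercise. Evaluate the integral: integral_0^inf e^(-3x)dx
integral_0^inf e^(-3x) dx = [-1/3 * e^(-3x)]_0^inf
= 0 - (-1/3) = 1/3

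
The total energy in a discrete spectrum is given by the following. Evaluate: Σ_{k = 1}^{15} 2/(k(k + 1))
Partial fractions: 2/(k(k + 1)) = 2/k - 2/(k + 1)
Telescoping sum: 2(1 - 1/16) = 2·15/16

Answer: 15/8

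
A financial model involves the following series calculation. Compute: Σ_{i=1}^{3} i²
Using formula: Σ i^2=n(n + 1)(2n + 1)/6=3·4·7/6=14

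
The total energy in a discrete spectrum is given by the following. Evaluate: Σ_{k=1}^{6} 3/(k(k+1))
Partial fractions: 3/(k(k+1)) = 3/k - 3/(k+1)
Telescoping sum: 3(1-1/7) = 3·6/7

Answer: 18/7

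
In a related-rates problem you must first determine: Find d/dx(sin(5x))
Chain rule: d/dx[sin(u)]=cos(u)·u' where u=5x
u'=5

Answer: 5·cos(5x)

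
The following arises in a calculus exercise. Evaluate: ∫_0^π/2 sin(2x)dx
Antiderivative: -cos(2x)/2
Evaluate at bounds: [-cos(2·π/2)/2] - [-cos(2·0)/2]
= (-(-1)+(1))/2 = 1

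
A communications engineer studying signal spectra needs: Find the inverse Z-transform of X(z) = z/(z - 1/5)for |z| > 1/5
Standard pair: z/(z-a) <-> a^n * u[n] for causal signals
With a = 1/5: x[n] = (1/5)^n * u[n]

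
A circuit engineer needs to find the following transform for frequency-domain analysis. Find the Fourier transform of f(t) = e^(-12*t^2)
The Fourier transform of a Gaussian e^(-a * t^2) is sqrt(pi/a) * e^(-omega^2/(4a)).
With a = 12: F(omega) = sqrt(pi/12) * e^(-omega^2/48)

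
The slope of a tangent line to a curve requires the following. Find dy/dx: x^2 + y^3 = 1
Differentiate: 2x + 3y^2·(dy/dx)=0
dy/dx=-2x/(3y^2)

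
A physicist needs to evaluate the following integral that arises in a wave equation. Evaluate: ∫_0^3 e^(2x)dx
Antiderivative: (1/2)e^(2x)
Evaluate: (1/2)(e^6-1)

Answer: (e^6-1)/2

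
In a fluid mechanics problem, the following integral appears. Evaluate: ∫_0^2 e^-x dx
Antiderivative: -e^-x
Evaluate: -(e^-2-1)

Answer: (e^-2-1)/(-1)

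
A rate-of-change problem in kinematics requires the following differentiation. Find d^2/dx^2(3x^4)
Apply power rule 2 times:
d^1: 12x^3
d^2: 36x^2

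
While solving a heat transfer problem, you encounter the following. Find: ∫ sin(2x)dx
Using substitution u=2x: ∫ sin(u) du/2=-cos(u)/2 + C

Answer: (-1/2)cos(2x) + C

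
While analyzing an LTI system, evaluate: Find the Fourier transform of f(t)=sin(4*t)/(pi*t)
sin(W*t)/(pi*t)=(W/pi)*sinc(W*t/pi) is the impulse response of the ideal low-pass filter with cutoff W (here W=4).
Its Fourier transform is a rectangular function:
F(omega)=1 for |omega| < 4, 0 otherwise

Answer: rect(omega/8) [i.e., 1 for |omega| < 4, 0 otherwise]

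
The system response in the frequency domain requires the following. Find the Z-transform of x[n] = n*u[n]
Standard pair: Z{n*u[n]}=z/(z-1)^2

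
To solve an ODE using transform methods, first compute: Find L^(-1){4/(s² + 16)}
L^(-1){w/(s² + w²)}=sin(wt)
Here w=4

Answer: sin(4t)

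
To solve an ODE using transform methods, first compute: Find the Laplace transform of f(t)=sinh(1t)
L{sinh(at)}=a/(s²-a²)
L{sinh(1t)}=1/(s²-1)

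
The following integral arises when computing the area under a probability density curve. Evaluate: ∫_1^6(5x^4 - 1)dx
Step 1: Find antiderivative F(x) = x^5 - x
Step 2: F(6) - F(1) = 7770 - (0) = 7770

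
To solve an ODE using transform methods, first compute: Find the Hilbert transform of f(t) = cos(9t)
The Hilbert transform shifts each frequency component by -pi/2.
H{cos(wt)}=sin(wt)
With w=9: H{cos(9t)}=sin(9t)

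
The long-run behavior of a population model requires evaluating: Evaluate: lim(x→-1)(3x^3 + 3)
Polynomial is continuous, so substitute x=-1:
3·(-1)^3 + 3=0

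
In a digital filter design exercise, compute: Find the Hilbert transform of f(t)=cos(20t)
The Hilbert transform shifts each frequency component by -pi/2.
H{cos(wt)}=sin(wt)
With w=20: H{cos(20t)}=sin(20t)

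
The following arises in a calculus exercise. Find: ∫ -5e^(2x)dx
Since d/dx[e^(2x)] = 2e^(2x), we get -5/2 e^(2x) + C

Answer: (-5/2)e^(2x) + C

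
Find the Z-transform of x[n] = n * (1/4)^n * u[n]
Using the property Z{n * a^n * u[n]} = az/(z-a)^2
With a = 1/4: X(z) = (1/4)z/(z - 1/4)^2, |z| > 1/4

Answer: (1/4)z/(z - 1/4)^2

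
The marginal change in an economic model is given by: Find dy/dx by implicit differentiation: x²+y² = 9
Differentiate both sides: 2x + 2y·(dy/dx)=0
Solve: dy/dx=-2x/(2y)=-x/y

Answer: dy/dx=-x/y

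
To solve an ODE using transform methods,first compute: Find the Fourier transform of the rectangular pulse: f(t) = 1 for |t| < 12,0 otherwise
F(omega) = integral from -12 to 12 of e^(-j*omega*t) dt
= 2*sin(12*omega)/omega = 24*sinc(12*omega/pi)

Answer: 2*sin(12*omega)/omega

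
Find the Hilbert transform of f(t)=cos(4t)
The Hilbert transform shifts each frequency component by -pi/2.
H{cos(wt)} = sin(wt)
With w = 4: H{cos(4t)} = sin(4t)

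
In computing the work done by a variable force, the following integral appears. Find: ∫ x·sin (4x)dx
By parts: u=x, dv=sin(4x) dx
du=dx, v=-cos(4x)/4
=-x·cos(4x)/4+sin(4x)/4²+C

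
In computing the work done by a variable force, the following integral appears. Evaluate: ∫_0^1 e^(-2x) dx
Antiderivative: (1/(-2))e^(-2x)
Evaluate: (1/(-2))(e^-2 - 1)

Answer: (e^-2 - 1)/(-2)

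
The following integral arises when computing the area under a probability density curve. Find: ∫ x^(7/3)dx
Power rule: ∫ x^(7/3) dx = x^(10/3)/(10/3)+C

Answer: (3/10)·x^(10/3)+C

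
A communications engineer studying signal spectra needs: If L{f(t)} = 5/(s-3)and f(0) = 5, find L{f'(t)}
L{f'(t)}=s·F(s) - f(0)=5s/(s-3) - 5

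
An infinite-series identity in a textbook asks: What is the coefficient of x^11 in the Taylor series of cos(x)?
cos(x) has only even powers. Coefficient of x^11 = 0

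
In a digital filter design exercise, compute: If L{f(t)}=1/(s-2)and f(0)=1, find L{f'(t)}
L{f'(t)}=s·F(s) - f(0)=s/(s-2)-1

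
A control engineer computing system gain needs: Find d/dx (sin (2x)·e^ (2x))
Product rule: (fg)'=f'g+fg'
f=sin(2x), f'=2·cos(2x)
g=e^(2x), g'=2·e^(2x)

Answer: 2·cos(2x)·e^(2x)+2·sin(2x)·e^(2x)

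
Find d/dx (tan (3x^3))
Chain rule: d/dx[tan(u)]=sec²(u)·u' where u=3x^3
u'=9x^2

Answer: 9x^2·sec²(3x^3)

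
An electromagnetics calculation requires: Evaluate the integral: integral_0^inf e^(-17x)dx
integral_0^inf e^(-17x) dx=[-1/17 * e^(-17x)]_0^inf
=0 - (-1/17)=1/17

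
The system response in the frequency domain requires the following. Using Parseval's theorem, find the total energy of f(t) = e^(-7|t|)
Parseval's theorem: E = integral |f(t)|^2 dt = (1/2pi) integral |F(omega)|^2 domega
E = integral_{-inf}^{inf} e^(-14|t|) dt = 2*integral_0^inf e^(-14t) dt = 2/(2*7) = 1/7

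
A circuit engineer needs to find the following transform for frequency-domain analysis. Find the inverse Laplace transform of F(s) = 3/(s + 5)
L^(-1){3/(s-a)}=c·e^(at)
Here a=-5, c=3

Answer: 3e^(-5t)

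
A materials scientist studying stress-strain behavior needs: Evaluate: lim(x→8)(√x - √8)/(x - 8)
Multiply by conjugate (√x+√8)/(√x+√8):
=(x - 8)/((x - 8)(√x+√8))=1/(√x+√8)
As x → 8: 1/(2√8)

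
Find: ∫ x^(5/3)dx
Power rule: ∫ x^(5/3) dx = x^(8/3)/(8/3)+C

Answer: (3/8)·x^(8/3)+C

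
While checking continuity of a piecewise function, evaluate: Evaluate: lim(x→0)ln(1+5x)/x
L'Hôpital (0/0): lim 5/(1 + 5x) / 1 = 5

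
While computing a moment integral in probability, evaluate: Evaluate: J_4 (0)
J_n(0) = 0 for all n > 0 (Bessel function of first kind)
J_4(0) = 0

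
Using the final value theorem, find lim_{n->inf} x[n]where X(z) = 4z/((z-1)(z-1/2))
Final value theorem: lim x[n] = lim_{z->1} (z-1) * X(z)
(z-1) * X(z) = 4z/(z-1/2)
As z->1: 4/(1-1/2) = 4/(1/2) = 8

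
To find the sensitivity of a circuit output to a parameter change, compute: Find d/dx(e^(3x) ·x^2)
Product rule: (fg)' = f'g + fg'
f = e^(3x), f' = 3·e^(3x)
g = x^2, g' = 2x

Answer: 3·e^(3x)·x^2 + 2·e^(3x)·x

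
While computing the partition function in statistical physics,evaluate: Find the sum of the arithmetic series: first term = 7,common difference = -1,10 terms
Last term: a_n = 7 + (10 - 1)·-1 = -2
Sum = n(a_1 + a_n)/2 = 10(7 + (-2))/2 = 25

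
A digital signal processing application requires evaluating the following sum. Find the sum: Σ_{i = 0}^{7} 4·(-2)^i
Geometric series: S = a(1 - r^n)/(1 - r)
a = 4, r = -2, n = 8
S = 4(1 - 256)/3 = -340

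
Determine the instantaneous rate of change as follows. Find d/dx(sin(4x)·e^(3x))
Product rule: (fg)'=f'g + fg'
f=sin(4x), f'=4·cos(4x)
g=e^(3x), g'=3·e^(3x)

Answer: 4·cos(4x)·e^(3x) + 3·sin(4x)·e^(3x)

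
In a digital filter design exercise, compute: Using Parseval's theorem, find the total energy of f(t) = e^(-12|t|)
Parseval's theorem: E = integral |f(t)|^2 dt = (1/2pi) integral |F(omega)|^2 domega
E = integral_{-inf}^{inf} e^(-24|t|) dt = 2*integral_0^inf e^(-24t) dt = 2/(2*12) = 1/12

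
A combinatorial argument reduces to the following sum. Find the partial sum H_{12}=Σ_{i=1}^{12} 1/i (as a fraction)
H_12=1+1/2+1/3+...+1/12
=86021/27720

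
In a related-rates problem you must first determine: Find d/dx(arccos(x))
d/dx[arccos(u)] = -u'/√(1-u²), u = x, u' = 1

Answer: -1/√(1-x²)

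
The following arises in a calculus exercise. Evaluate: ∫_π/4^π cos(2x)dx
Antiderivative: sin(2x)/2
Evaluate at bounds: [sin(2·π)/2] - [sin(2·π/4)/2]
= ((0) - (1))/2 = -1/2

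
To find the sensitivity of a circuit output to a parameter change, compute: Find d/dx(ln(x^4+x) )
Chain rule: d/dx[ln(u)]=u'/u where u=x^4+x
u'=4x^3+1

Answer: (4x^3+1)/(x^4+x)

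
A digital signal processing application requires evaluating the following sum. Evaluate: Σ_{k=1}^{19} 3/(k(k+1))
Partial fractions: 3/(k(k + 1)) = 3/k - 3/(k + 1)
Telescoping sum: 3(1 - 1/20) = 3·19/20

Answer: 57/20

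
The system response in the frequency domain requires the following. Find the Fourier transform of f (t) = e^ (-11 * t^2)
The Fourier transform of a Gaussian e^(-a * t^2) is sqrt(pi/a) * e^(-omega^2/(4a)).
With a = 11: F(omega) = sqrt(pi/11) * e^(-omega^2/44)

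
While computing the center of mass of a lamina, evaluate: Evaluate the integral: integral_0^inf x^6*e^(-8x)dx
This is a Gamma integral. Substitute u = 8x (du = 8 dx):
integral_0^inf x^6 * e^(-8x) dx = (1/8^7) integral_0^inf u^6 * e^(-u) du
= Gamma(7)/8^7 = 6!/8^7 = 720/2097152

Answer: 45/131072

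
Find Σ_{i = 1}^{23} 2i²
=2·n(n+1)(2n+1)/6=2·23·24·47/6=8648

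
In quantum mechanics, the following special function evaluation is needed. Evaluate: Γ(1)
Γ(n)=(n-1)! for positive integers
Γ(1)=0!=1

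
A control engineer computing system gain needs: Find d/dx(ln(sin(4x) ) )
Chain rule: d/dx[ln(u)]=u'/u where u=sin(4x)
u'=4cos(4x)

Answer: (4cos(4x))/(sin(4x))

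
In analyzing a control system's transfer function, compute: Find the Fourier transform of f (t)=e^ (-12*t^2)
The Fourier transform of a Gaussian e^(-a*t^2) is sqrt(pi/a)*e^(-omega^2/(4a)).
With a=12: F(omega)=sqrt(pi/12)*e^(-omega^2/48)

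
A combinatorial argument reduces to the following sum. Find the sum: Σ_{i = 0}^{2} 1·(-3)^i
Geometric series: S=a(1 - r^n)/(1 - r)
a=1, r=-3, n=3
S=1(1+27)/4=7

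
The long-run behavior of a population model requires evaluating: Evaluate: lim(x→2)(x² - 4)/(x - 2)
Factor: (x² - 4) = (x-2)(x+2)
Cancel (x-2): lim(x→2) (x+2) = 4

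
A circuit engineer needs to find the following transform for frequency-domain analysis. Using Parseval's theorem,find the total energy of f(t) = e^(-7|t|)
Parseval's theorem: E=integral |f(t)|^2 dt=(1/2pi) integral |F(omega)|^2 domega
E=integral_{-inf}^{inf} e^(-14|t|) dt=2*integral_0^inf e^(-14t) dt=2/(2*7)=1/7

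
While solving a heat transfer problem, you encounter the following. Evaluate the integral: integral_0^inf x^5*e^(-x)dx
This is a Gamma integral. Substitute u = 1x:
integral_0^inf x^5 * e^(-x) dx = (1/1^6) integral_0^inf u^5 * e^(-u) du
= Gamma(6)/1^6 = 5!/1^6 = 120/1

Answer: 120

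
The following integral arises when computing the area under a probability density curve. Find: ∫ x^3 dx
Using power rule: ∫ x^3 dx=1/4 x^4+C=(1/4)x^4+C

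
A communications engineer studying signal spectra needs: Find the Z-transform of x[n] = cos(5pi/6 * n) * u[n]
Z{cos(w0*n)*u[n]} = z(z - cos(w0))/(z^2 - 2z*cos(w0) + 1)
With w0 = 5pi/6: X(z) = z(z - cos(5pi/6))/(z^2 - 2z*cos(5pi/6) + 1)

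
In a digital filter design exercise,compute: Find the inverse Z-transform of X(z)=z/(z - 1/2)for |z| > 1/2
Standard pair: z/(z-a) <-> a^n * u[n] for causal signals
With a = 1/2: x[n] = (1/2)^n * u[n]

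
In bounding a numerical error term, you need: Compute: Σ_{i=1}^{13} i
Using formula: Σ i^1 = n(n + 1)/2 = 13·14/2 = 91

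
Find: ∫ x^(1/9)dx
Power rule: ∫ x^(1/9) dx = x^(10/9)/(10/9) + C

Answer: (9/10)·x^(10/9) + C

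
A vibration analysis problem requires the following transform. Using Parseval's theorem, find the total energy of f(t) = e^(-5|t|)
Parseval's theorem: E=integral |f(t)|^2 dt=(1/2pi) integral |F(omega)|^2 domega
E=integral_{-inf}^{inf} e^(-10|t|) dt=2 * integral_0^inf e^(-10t) dt=2/(2 * 5)=1/5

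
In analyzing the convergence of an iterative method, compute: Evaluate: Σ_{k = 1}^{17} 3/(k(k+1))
Partial fractions: 3/(k(k+1))=3/k - 3/(k+1)
Telescoping sum: 3(1-1/18)=3·17/18

Answer: 17/6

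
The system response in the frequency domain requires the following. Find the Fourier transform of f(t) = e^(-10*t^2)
The Fourier transform of a Gaussian e^(-a * t^2) is sqrt(pi/a) * e^(-omega^2/(4a)).
With a = 10: F(omega) = sqrt(pi/10) * e^(-omega^2/40)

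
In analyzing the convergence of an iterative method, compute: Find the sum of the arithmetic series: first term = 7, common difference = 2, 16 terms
Last term: a_n = 7 + (16 - 1)·2 = 37
Sum = n(a_1 + a_n)/2 = 16(7 + 37)/2 = 352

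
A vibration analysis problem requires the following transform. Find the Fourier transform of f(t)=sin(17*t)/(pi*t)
sin(W*t)/(pi*t)=(W/pi)*sinc(W*t/pi) is the impulse response of the ideal low-pass filter with cutoff W (here W=17).
Its Fourier transform is a rectangular function:
F(omega)=1 for |omega| < 17, 0 otherwise

Answer: rect(omega/34) [i.e., 1 for |omega| < 17, 0 otherwise]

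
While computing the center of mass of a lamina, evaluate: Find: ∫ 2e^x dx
Since d/dx[e^x]=+e^x, we get 2e^x+C

Answer: 2e^x+C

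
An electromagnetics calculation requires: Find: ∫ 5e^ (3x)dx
Since d/dx[e^(3x)] = 3e^(3x), we get 5/3 e^(3x) + C

Answer: (5/3)e^(3x) + C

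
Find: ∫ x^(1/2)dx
Power rule: ∫ x^(1/2) dx = x^(3/2)/(3/2)+C

Answer: (2/3)·x^(3/2)+C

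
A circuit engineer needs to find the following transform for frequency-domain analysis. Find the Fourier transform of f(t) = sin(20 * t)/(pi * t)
sin(W*t)/(pi*t)=(W/pi)*sinc(W*t/pi) is the impulse response of the ideal low-pass filter with cutoff W (here W=20).
Its Fourier transform is a rectangular function:
F(omega)=1 for |omega| < 20, 0 otherwise

Answer: rect(omega/40) [i.e., 1 for |omega| < 20, 0 otherwise]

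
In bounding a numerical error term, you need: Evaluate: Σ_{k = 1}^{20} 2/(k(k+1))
Partial fractions: 2/(k(k+1))=2/k - 2/(k+1)
Telescoping sum: 2(1-1/21)=2·20/21

Answer: 40/21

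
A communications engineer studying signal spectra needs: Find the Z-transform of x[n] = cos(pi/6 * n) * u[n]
Z{cos(w0 * n) * u[n]} = z(z - cos(w0))/(z^2-2z * cos(w0)+1)
With w0 = pi/6: X(z) = z(z - cos(pi/6))/(z^2-2z * cos(pi/6)+1)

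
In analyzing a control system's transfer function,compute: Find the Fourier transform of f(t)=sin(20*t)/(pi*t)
sin(W * t)/(pi * t)=(W/pi) * sinc(W * t/pi) is the impulse response of the ideal low-pass filter with cutoff W (here W=20).
Its Fourier transform is a rectangular function:
F(omega)=1 for |omega| < 20, 0 otherwise

Answer: rect(omega/40) [i.e., 1 for |omega| < 20, 0 otherwise]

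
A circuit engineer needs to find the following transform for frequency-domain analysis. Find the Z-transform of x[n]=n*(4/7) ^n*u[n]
Using the property Z{n * a^n * u[n]} = az/(z-a)^2
With a = 4/7: X(z) = (4/7)z/(z - 4/7)^2, |z| > 4/7

Answer: (4/7)z/(z - 4/7)^2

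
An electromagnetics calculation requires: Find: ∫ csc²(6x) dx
Since d/dx[-cot(6x)] = 6csc²(6x), integral = -cot(6x)/6+C

Answer: (-1/6)cot(6x)+C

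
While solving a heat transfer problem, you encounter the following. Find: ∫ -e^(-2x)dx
Since d/dx[e^(-2x)]=-2e^(-2x), we get 1/2 e^(-2x)+C

Answer: (1/2)e^(-2x)+C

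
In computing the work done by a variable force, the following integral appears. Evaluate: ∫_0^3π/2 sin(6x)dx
Antiderivative: -cos(6x)/6
Evaluate at bounds: [-cos(6·3π/2)/6] - [-cos(6·0)/6]
= (-(-1)+(1))/6 = 1/3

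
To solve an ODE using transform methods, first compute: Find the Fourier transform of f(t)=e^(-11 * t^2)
The Fourier transform of a Gaussian e^(-a*t^2) is sqrt(pi/a)*e^(-omega^2/(4a)).
With a=11: F(omega)=sqrt(pi/11)*e^(-omega^2/44)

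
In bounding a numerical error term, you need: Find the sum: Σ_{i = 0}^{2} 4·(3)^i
Geometric series: S=a(1 - r^n)/(1 - r)
a=4, r=3, n=3
S=4(1-27)/-2=52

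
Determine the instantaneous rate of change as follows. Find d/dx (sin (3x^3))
Chain rule: d/dx[sin(u)]=cos(u)·u' where u=3x^3
u'=9x^2

Answer: 9x^2·cos(3x^3)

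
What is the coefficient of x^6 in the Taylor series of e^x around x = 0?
Taylor series of e^x = Σ x^n/n!
Coefficient of x^6 = 1/6! = 1/720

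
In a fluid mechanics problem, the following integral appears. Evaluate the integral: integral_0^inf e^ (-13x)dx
integral_0^inf e^(-13x) dx=[-1/13 * e^(-13x)]_0^inf
=0 - (-1/13)=1/13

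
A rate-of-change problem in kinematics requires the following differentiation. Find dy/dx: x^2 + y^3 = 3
Differentiate: 2x + 3y^2·(dy/dx)=0
dy/dx=-2x/(3y^2)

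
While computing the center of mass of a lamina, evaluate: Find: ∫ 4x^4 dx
Using power rule: ∫ 4x^4 dx=4/5 x^5+C=(4/5)x^5+C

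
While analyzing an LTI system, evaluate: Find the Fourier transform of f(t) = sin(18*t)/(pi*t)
sin(W * t)/(pi * t)=(W/pi) * sinc(W * t/pi) is the impulse response of the ideal low-pass filter with cutoff W (here W=18).
Its Fourier transform is a rectangular function:
F(omega)=1 for |omega| < 18, 0 otherwise

Answer: rect(omega/36) [i.e., 1 for |omega| < 18, 0 otherwise]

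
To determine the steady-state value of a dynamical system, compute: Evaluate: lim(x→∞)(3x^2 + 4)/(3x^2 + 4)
Divide numerator and denominator by x^2:
lim (3+4/x^2)/(3+4/x^2) = 1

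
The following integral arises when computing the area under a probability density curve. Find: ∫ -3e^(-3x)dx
Since d/dx[e^(-3x)] = -3e^(-3x), we get 1 e^(-3x) + C

Answer: e^(-3x) + C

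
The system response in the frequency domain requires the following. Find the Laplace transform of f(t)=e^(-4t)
L{e^(at)} = 1/(s-a)
L{e^(-4t)} = 1/(s + 4)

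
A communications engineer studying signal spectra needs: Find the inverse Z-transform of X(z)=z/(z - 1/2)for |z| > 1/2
Standard pair: z/(z-a) <-> a^n*u[n] for causal signals
With a=1/2: x[n]=(1/2)^n*u[n]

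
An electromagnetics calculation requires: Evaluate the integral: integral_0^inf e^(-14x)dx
integral_0^inf e^(-14x) dx=[-1/14*e^(-14x)]_0^inf
=0 - (-1/14)=1/14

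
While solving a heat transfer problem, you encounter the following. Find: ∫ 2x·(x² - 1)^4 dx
Let u=x² - 1, du=2x dx
∫ u^4 du=u^5/5+C

Answer: (x² - 1)^5/5+C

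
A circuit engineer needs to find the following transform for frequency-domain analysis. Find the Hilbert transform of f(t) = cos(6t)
The Hilbert transform shifts each frequency component by -pi/2.
H{cos(wt)} = sin(wt)
With w = 6: H{cos(6t)} = sin(6t)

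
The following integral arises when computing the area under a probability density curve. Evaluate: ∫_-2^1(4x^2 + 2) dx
Step 1: Find antiderivative F(x) = (4/3)x^3 + 2x
Step 2: F(1) - F(-2) = 10/3 - (-44/3) = 18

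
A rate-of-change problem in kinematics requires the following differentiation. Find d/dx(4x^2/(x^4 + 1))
Quotient rule: (f/g)'=(f'g - fg')/g²
f=4x^2, f'=8x
g=x^4 + 1, g'=4x^3

Answer: (8x·(x^4 + 1) - 16x^5)/(x^4 + 1)²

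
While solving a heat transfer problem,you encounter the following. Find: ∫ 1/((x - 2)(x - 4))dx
Partial fractions: 1/((x-2)(x-4))=A/(x-2)+B/(x-4)
A=-1/2, B=1/2
∫ [-1/2· 1/(x-2)+1/2· 1/(x-4)] dx
=(1/2)[ln|x-4| - ln|x-2|]+C

Answer: (1/2)·ln|(x-4)/(x-2)|+C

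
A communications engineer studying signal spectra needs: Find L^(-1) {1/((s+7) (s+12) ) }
Partial fractions: 1/((s+7)(s+12)) = A/(s+7)+B/(s+12)
Cover-up: A = 1/(s+12)|_{s = -7} = 1/5; B = 1/(s+7)|_{s = -12} = -1/5
L^(-1) = (1/5)e^(-7t) - (1/5)e^(-12t)

Answer: (1/5)(e^(-7t) - e^(-12t))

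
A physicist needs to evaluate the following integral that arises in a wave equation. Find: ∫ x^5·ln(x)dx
By parts: u = ln(x), dv = x^5 dx
du = 1/x dx, v = x^6/6
= x^6·ln(x)/6 - ∫ x^5/6 dx
= x^6·ln(x)/6 - x^6/36+C

Answer: x^6(ln(x)/6-1/36)+C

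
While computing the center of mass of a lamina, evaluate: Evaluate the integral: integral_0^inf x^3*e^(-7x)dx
This is a Gamma integral. Substitute u = 7x (du = 7 dx):
integral_0^inf x^3*e^(-7x) dx = (1/7^4) integral_0^inf u^3*e^(-u) du
= Gamma(4)/7^4 = 3!/7^4 = 6/2401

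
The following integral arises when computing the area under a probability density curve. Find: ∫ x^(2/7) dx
Power rule: ∫ x^(2/7) dx=x^(9/7)/(9/7) + C

Answer: (7/9)·x^(9/7) + C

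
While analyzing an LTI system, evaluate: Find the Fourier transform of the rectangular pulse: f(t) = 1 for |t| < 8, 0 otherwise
F(omega) = integral from -8 to 8 of e^(-j * omega * t) dt
= 2 * sin(8 * omega)/omega = 16 * sinc(8 * omega/pi)

Answer: 2 * sin(8 * omega)/omega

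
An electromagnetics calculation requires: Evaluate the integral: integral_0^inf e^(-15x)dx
integral_0^inf e^(-15x) dx=[-1/15 * e^(-15x)]_0^inf
=0 - (-1/15)=1/15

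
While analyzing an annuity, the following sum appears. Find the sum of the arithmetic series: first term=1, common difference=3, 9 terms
Last term: a_n=1+(9-1)·3=25
Sum=n(a_1+a_n)/2=9(1+25)/2=117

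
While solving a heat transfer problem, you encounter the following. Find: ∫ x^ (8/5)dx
Power rule: ∫ x^(8/5) dx = x^(13/5)/(13/5)+C

Answer: (5/13)·x^(13/5)+C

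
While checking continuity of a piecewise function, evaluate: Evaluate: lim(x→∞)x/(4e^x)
Apply L'Hôpital 1 times (∞/∞ each time):
Eventually get 1!/(4e^x) → 0

Answer: 0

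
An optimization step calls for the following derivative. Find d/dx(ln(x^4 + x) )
Chain rule: d/dx[ln(u)] = u'/u where u = x^4 + x
u' = 4x^3 + 1

Answer: (4x^3 + 1)/(x^4 + x)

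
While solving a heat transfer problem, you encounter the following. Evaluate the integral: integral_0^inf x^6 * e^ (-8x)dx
This is a Gamma integral. Substitute u=8x (du=8 dx):
integral_0^inf x^6 * e^(-8x) dx=(1/8^7) integral_0^inf u^6 * e^(-u) du
=Gamma(7)/8^7=6!/8^7=720/2097152

Answer: 45/131072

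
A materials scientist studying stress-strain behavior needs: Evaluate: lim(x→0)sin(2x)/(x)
L'Hôpital (0/0): lim 2cos(2x)/1=2/1

Answer: 2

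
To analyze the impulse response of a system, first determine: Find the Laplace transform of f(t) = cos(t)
L{cos(wt)}=s/(s² + w²)
L{cos(t)}=s/(s² + 1)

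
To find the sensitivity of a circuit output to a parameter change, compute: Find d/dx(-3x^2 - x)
Power rule: d/dx(ax^n) = n·a·x^(n-1)
Term by term: -6·x - 1

Answer: -6x - 1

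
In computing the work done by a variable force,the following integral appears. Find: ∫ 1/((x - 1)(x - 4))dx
Partial fractions: 1/((x-1)(x-4)) = A/(x-1)+B/(x-4)
A = -1/3, B = 1/3
∫ [-1/3· 1/(x-1)+1/3· 1/(x-4)] dx
= (1/3)[ln|x-4| - ln|x-1|]+C

Answer: (1/3)·ln|(x-4)/(x-1)|+C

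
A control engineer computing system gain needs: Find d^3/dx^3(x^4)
Apply power rule 3 times:
d^1: 4x^3
d^2: 12x^2
d^3: 24x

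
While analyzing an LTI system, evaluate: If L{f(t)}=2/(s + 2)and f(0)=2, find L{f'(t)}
L{f'(t)} = s·F(s) - f(0) = 2s/(s + 2) - 2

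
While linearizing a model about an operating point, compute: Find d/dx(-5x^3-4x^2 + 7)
Power rule: d/dx(ax^n)=n·a·x^(n-1)
Term by term: -15·x^2-8·x

Answer: -15x^2-8x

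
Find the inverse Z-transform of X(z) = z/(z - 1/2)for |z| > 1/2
Standard pair: z/(z-a) <-> a^n*u[n] for causal signals
With a = 1/2: x[n] = (1/2)^n*u[n]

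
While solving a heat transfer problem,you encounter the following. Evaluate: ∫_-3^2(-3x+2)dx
Step 1: Find antiderivative F(x) = (-3/2)x^2 + 2x
Step 2: F(2) - F(-3) = -2 - (-39/2) = 35/2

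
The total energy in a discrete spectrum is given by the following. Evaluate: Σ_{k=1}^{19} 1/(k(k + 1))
Partial fractions: 1/(k(k+1)) = 1/k - 1/(k+1)
Telescoping sum: 1(1-1/20) = 1·19/20

Answer: 19/20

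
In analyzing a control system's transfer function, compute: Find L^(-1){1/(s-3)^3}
L^(-1){1/(s-a)^n}=t^(n-1)·e^(at)/(n-1)!
Here a=3, n=3: t^2·e^(3t)/2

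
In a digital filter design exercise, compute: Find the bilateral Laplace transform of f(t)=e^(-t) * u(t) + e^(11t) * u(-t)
For e^(-t)*u(t): L = 1/(s + 1), Re(s) > -1
For e^(11t)*u(-t): L = -1/(s-11), Re(s) < 11
Combined: F(s) = 1/(s + 1) - 1/(s-11), -1 < Re(s) < 11

Answer: 1/(s + 1) - 1/(s-11), ROC: -1 < Re(s) < 11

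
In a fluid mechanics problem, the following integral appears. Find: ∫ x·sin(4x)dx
By parts: u=x, dv=sin(4x) dx
du=dx, v=-cos(4x)/4
=-x·cos(4x)/4+sin(4x)/4²+C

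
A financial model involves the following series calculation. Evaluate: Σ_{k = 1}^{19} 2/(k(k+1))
Partial fractions: 2/(k(k + 1)) = 2/k - 2/(k + 1)
Telescoping sum: 2(1 - 1/20) = 2·19/20

Answer: 19/10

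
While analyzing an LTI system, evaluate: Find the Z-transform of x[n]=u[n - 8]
Using the time-shift property: Z{u[n-8]} = z^(-8)*z/(z-1)
= z^(-7)/(z-1)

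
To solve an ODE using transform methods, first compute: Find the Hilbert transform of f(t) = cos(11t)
The Hilbert transform shifts each frequency component by -pi/2.
H{cos(wt)} = sin(wt)
With w = 11: H{cos(11t)} = sin(11t)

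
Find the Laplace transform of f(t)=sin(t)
L{sin(wt)} = w/(s² + w²)
L{sin(t)} = 1/(s² + 1)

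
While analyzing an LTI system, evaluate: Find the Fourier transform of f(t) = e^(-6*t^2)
The Fourier transform of a Gaussian e^(-a * t^2) is sqrt(pi/a) * e^(-omega^2/(4a)).
With a = 6: F(omega) = sqrt(pi/6) * e^(-omega^2/24)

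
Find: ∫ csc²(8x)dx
Since d/dx[-cot(8x)]=8csc²(8x), integral=-cot(8x)/8+C

Answer: (-1/8)cot(8x)+C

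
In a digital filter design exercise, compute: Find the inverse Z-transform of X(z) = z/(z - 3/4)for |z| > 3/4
Standard pair: z/(z-a) <-> a^n * u[n] for causal signals
With a=3/4: x[n]=(3/4)^n * u[n]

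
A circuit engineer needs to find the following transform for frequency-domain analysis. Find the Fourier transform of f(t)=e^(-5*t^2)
The Fourier transform of a Gaussian e^(-a*t^2) is sqrt(pi/a)*e^(-omega^2/(4a)).
With a=5: F(omega)=sqrt(pi/5)*e^(-omega^2/20)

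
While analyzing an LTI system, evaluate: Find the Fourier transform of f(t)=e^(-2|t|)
Using the standard pair: F{e^(-a|t|)} = 2a/(a^2+omega^2)
With a = 2: F(omega) = 4/(4+omega^2)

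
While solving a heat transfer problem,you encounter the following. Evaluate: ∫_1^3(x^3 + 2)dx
Step 1: Find antiderivative F(x) = (1/4)x^4+2x
Step 2: F(3) - F(1) = 105/4 - (9/4) = 24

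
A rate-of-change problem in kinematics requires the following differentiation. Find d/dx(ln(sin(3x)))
Chain rule: d/dx[ln(u)]=u'/u where u=sin(3x)
u'=3cos(3x)

Answer: (3cos(3x))/(sin(3x))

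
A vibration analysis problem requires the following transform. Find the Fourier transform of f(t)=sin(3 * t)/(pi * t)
sin(W * t)/(pi * t) = (W/pi) * sinc(W * t/pi) is the impulse response of the ideal low-pass filter with cutoff W (here W = 3).
Its Fourier transform is a rectangular function:
F(omega) = 1 for |omega| < 3, 0 otherwise

Answer: rect(omega/6) [i.e., 1 for |omega| < 3, 0 otherwise]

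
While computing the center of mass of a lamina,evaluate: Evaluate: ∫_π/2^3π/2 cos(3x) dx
Antiderivative: sin(3x)/3
Evaluate at bounds: [sin(3·3π/2)/3] - [sin(3·π/2)/3]
= ((1) - (-1))/3 = 2/3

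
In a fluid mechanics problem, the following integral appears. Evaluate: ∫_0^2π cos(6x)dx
Antiderivative: sin(6x)/6
Evaluate at bounds: [sin(6·2π)/6] - [sin(6·0)/6]
= ((0) - (0))/6 = 0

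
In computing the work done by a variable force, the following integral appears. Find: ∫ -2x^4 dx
Using power rule: ∫ -2x^4 dx=-2/5 x^5 + C=(-2/5)x^5 + C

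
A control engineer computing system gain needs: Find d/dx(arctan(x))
d/dx[arctan(u)] = u'/(1 + u²), u = x, u' = 1

Answer: 1/(1 + x²)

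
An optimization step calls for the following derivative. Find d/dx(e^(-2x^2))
Chain rule: d/dx[e^u] = e^u · u' where u = -2x^2
u' = -4x

Answer: -4x·e^(-2x^2)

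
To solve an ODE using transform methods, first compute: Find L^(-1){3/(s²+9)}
L^(-1){w/(s²+w²)}=sin(wt)
Here w=3

Answer: sin(3t)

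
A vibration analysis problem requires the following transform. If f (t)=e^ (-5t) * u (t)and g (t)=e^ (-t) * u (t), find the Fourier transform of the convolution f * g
By the convolution theorem: F{f * g}=F(omega) * G(omega)
F(omega)=1/(5+j * omega), G(omega)=1/(1+j * omega)
F{f * g}=1/((5+j * omega)(1+j * omega))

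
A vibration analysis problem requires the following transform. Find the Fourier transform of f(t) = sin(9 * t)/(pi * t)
sin(W*t)/(pi*t)=(W/pi)*sinc(W*t/pi) is the impulse response of the ideal low-pass filter with cutoff W (here W=9).
Its Fourier transform is a rectangular function:
F(omega)=1 for |omega| < 9, 0 otherwise

Answer: rect(omega/18) [i.e., 1 for |omega| < 9, 0 otherwise]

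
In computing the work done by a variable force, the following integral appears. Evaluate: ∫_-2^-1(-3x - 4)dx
Step 1: Find antiderivative F(x) = (-3/2)x^2 - 4x
Step 2: F(-1) - F(-2) = 5/2 - (2) = 1/2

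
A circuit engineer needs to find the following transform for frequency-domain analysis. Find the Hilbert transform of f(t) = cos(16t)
The Hilbert transform shifts each frequency component by -pi/2.
H{cos(wt)}=sin(wt)
With w=16: H{cos(16t)}=sin(16t)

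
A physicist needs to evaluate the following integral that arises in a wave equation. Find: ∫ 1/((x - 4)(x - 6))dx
Partial fractions: 1/((x-4)(x-6))=A/(x-4) + B/(x-6)
A=-1/2, B=1/2
∫ [-1/2· 1/(x-4) + 1/2· 1/(x-6)] dx
=(1/2)[ln|x-6| - ln|x-4|] + C

Answer: (1/2)·ln|(x-6)/(x-4)| + C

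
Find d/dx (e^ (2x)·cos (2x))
Product rule: (fg)'=f'g + fg'
f=e^(2x), f'=2·e^(2x)
g=cos(2x), g'=-2·sin(2x)

Answer: 2·e^(2x)·cos(2x) - 2·e^(2x)·sin(2x)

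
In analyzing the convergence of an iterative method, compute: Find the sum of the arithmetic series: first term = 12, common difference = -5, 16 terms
Last term: a_n = 12 + (16 - 1)·-5 = -63
Sum = n(a_1 + a_n)/2 = 16(12 + (-63))/2 = -408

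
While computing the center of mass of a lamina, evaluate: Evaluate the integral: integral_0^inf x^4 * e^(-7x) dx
This is a Gamma integral. Substitute u = 7x (du = 7 dx):
integral_0^inf x^4 * e^(-7x) dx = (1/7^5) integral_0^inf u^4 * e^(-u) du
= Gamma(5)/7^5 = 4!/7^5 = 24/16807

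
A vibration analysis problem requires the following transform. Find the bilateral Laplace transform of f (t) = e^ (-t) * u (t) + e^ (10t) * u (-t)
For e^(-t)*u(t): L = 1/(s+1), Re(s) > -1
For e^(10t)*u(-t): L = -1/(s-10), Re(s) < 10
Combined: F(s) = 1/(s+1)-1/(s-10), -1 < Re(s) < 10

Answer: 1/(s+1)-1/(s-10), ROC: -1 < Re(s) < 10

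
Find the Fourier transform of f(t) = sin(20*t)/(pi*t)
sin(W*t)/(pi*t)=(W/pi)*sinc(W*t/pi) is the impulse response of the ideal low-pass filter with cutoff W (here W=20).
Its Fourier transform is a rectangular function:
F(omega)=1 for |omega| < 20, 0 otherwise

Answer: rect(omega/40) [i.e., 1 for |omega| < 20, 0 otherwise]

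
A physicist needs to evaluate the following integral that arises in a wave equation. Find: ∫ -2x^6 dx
Using power rule: ∫ -2x^6 dx=-2/7 x^7+C=(-2/7)x^7+C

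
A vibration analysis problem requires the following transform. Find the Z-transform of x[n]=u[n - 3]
Using the time-shift property: Z{u[n-3]} = z^(-3)*z/(z-1)
= z^(-2)/(z-1)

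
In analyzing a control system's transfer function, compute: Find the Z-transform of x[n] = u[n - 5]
Using the time-shift property: Z{u[n-5]} = z^(-5)*z/(z-1)
= z^(-4)/(z-1)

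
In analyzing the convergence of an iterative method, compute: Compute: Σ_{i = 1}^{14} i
Using formula: Σ i^1 = n(n+1)/2 = 14·15/2 = 105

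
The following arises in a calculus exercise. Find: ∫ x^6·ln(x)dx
By parts: u = ln(x), dv = x^6 dx
du = 1/x dx, v = x^7/7
= x^7·ln(x)/7 - ∫ x^6/7 dx
= x^7·ln(x)/7 - x^7/49 + C

Answer: x^7(ln(x)/7 - 1/49) + C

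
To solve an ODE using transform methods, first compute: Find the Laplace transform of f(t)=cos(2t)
L{cos(wt)}=s/(s²+w²)
L{cos(2t)}=s/(s²+4)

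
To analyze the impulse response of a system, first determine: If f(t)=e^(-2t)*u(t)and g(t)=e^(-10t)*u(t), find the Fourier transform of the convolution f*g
By the convolution theorem: F{f*g}=F(omega)*G(omega)
F(omega)=1/(2+j*omega), G(omega)=1/(10+j*omega)
F{f*g}=1/((2+j*omega)(10+j*omega))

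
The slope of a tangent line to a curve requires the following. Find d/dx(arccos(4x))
d/dx[arccos(u)] = -u'/√(1-u²), u = 4x, u' = 4

Answer: -4/√(1 - 16x²)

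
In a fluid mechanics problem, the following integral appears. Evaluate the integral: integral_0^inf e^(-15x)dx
integral_0^inf e^(-15x) dx = [-1/15 * e^(-15x)]_0^inf
= 0 - (-1/15) = 1/15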